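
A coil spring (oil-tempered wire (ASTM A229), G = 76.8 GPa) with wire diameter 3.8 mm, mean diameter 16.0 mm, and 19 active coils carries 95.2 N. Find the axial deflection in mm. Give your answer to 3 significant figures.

3.70 mm

k = Gd⁴/(8D³N_a) = (76.8×10³)(3.8⁴)/(8·16.0³·19) = 25.721 N/mm
δ = F/k = 95.2 / 25.721 = 3.7012 mm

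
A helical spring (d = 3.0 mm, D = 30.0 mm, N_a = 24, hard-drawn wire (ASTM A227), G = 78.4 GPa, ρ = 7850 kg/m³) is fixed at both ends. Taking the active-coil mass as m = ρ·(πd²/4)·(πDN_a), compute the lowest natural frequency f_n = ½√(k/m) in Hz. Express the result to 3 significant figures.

k = Gd⁴/(8D³N_a) = (78.4×10³)(3.0⁴)/(8·30.0³·24) = 1.225 N/mm = 1225 N/m
Wire length L = πDN_a = π·30.0·24 = 2261.9 mm
m = ρ·(πd²/4)·L = 7850 × 7.0686×10⁻⁶ m² × 2.2619 m = 0.12551 kg
f_n = ½√(k/m) = 0.5·√(1225/0.12551) = 0.5·√(9760) = 49.396 Hz

49.4 Hz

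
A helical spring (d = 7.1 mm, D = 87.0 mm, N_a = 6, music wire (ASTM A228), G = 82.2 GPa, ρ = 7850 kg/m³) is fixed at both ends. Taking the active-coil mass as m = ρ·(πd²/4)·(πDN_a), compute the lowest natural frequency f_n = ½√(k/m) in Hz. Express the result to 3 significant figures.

56.9 Hz

k = Gd⁴/(8D³N_a) = (82.2×10³)(7.1⁴)/(8·87.0³·6) = 6.6086 N/mm = 6608.6 N/m
Wire length L = πDN_a = π·87.0·6 = 1639.9 mm
m = ρ·(πd²/4)·L = 7850 × 39.592×10⁻⁶ m² × 1.6399 m = 0.50968 kg
f_n = ½√(k/m) = 0.5·√(6608.6/0.50968) = 0.5·√(12966) = 56.934 Hz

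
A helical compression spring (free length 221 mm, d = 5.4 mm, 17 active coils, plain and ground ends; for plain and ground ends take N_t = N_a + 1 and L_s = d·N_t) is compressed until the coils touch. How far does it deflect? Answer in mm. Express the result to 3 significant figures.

124 mm

N_t = 18; L_s = 5.4·18 = 97.2 mm
δ_solid = L₀ − L_s = 221 − 97.2 = 123.8 mm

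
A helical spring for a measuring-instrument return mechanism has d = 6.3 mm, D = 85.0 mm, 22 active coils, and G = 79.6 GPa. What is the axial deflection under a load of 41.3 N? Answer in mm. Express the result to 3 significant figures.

35.6 mm

k = Gd⁴/(8D³N_a) = (79.6×10³)(6.3⁴)/(8·85.0³·22) = 1.1601 N/mm
δ = F/k = 41.3 / 1.1601 = 35.6 mm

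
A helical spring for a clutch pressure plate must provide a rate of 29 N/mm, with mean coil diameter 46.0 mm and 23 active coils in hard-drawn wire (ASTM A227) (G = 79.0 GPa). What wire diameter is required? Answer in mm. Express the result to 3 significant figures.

9.00 mm

d = (8D³N_a·k / G)^(1/4) = (8·46.0³·23·29 / (79.0×10³))^0.25
  = (6574.5)^0.25 = 9.0046 mm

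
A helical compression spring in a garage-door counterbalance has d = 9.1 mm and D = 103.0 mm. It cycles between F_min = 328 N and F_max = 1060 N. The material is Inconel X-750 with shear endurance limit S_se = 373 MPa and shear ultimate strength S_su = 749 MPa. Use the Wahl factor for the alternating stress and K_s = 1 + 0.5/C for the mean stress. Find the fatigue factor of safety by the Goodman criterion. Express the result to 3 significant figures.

C = D/d = 103.0/9.1 = 11.3187; K_W = (4C−1)/(4C−4)+0.615/C = 1.1270; K_s = 1+0.5/C = 1.0442
F_a = (F_max−F_min)/2 = 366 N; F_m = (F_max+F_min)/2 = 694 N
τ_a = K_W·8F_aD/(πd³) = 1.1270 × 127.39 = 143.57 MPa
τ_m = K_s·8F_mD/(πd³) = 1.0442 × 241.55 = 252.22 MPa
Goodman: 1/n_f = τ_a/S_se + τ_m/S_su = 143.57/373 + 252.22/749 = 0.38491 + 0.33675 = 0.72165
n_f = 1/0.72165 = 1.386

1.39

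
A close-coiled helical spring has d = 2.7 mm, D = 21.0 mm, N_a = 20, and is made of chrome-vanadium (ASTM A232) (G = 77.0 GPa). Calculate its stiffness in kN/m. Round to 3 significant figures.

2.76 kN/m

k = Gd⁴/(8D³N_a) = (77.0×10³ × 2.7⁴) / (8 × 21.0³ × 20)
  = 4.0921e+06 / 1.48176e+06 = 2.7616 N/mm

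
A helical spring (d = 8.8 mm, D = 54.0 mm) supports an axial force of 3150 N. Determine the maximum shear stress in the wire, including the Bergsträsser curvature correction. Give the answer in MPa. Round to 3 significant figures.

783 MPa

Spring index C = D/d = 54.0/8.8 = 6.1364
K_B = (4C+2)/(4C−3) = 26.545/21.545 = 1.2321
τ₀ = 8FD/(πd³) = 8·3150·54.0/(π·8.8³) = 1.3608e+06/2140.9 = 635.62 MPa
τ_max = K·τ₀ = 1.2321 × 635.62 = 783.12 MPa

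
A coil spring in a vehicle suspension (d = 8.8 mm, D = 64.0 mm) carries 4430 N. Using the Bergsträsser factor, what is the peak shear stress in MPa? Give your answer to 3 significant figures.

1260 MPa

Spring index C = D/d = 64.0/8.8 = 7.2727
K_B = (4C+2)/(4C−3) = 31.091/26.091 = 1.1916
τ₀ = 8FD/(πd³) = 8·4430·64.0/(π·8.8³) = 2.26816e+06/2140.9 = 1059.4 MPa
τ_max = K·τ₀ = 1.1916 × 1059.4 = 1262.5 MPa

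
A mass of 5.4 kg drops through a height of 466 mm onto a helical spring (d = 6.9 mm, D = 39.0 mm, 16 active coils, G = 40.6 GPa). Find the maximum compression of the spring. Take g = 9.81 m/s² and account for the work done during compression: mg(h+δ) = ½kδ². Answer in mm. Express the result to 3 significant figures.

68.3 mm

k = Gd⁴/(8D³N_a) = (40.6×10³)(6.9⁴)/(8·39.0³·16) = 12.12 N/mm
W = mg = 5.4 × 9.81 = 52.974 N
½kδ² − Wδ − Wh = 0 → δ = (W + √(W² + 2kWh))/k
δ = (52.974 + √(2806.2 + 598408))/12.12 = (52.974 + 775.38)/12.12 = 68.344 mm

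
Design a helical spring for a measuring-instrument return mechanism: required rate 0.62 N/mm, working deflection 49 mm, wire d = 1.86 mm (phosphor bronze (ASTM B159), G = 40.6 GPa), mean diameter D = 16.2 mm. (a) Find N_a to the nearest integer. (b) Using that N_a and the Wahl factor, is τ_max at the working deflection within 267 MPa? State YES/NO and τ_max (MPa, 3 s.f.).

N_a = Gd⁴/(8D³k) = (40.6×10³)(1.86⁴)/(8·16.2³·0.62) = 23.04 → N_a = 23
Actual rate k = Gd⁴/(8D³·23) = 0.62118 N/mm
Working load F = kδ = 0.62118·49 = 30.438 N
C = 16.2/1.86 = 8.7097; K_W = (4C−1)/(4C−4)+0.615/C = 1.1679
τ_max = K_W·8FD/(πd³) = 1.1679·195.13 = 227.89 MPa
τ_max ≤ 267 MPa → acceptable

(a) 23 coils; (b) YES, τ_max = 228 MPa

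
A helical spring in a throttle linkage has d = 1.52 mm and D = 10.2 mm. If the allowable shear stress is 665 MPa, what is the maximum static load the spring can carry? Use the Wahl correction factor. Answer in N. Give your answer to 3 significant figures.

73.5 N

C = D/d = 10.2/1.52 = 6.7105
K_W = (4C−1)/(4C−4) + 0.615/C = 25.842/22.842 + 0.0916 = 1.2230
τ_max = K·8FD/(πd³) → F_max = τ_allow·πd³/(8DK)
F_max = 665·π·1.52³/(8·10.2·1.2230) = 7336.7/99.795 = 73.518 N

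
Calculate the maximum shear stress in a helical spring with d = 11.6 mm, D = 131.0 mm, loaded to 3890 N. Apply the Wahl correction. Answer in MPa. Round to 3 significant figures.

937 MPa

Spring index C = D/d = 131.0/11.6 = 11.2931
K_W = (4C−1)/(4C−4) + 0.615/C = 44.172/41.172 + 0.0545 = 1.1273
τ₀ = 8FD/(πd³) = 8·3890·131.0/(π·11.6³) = 4.07672e+06/4903.7 = 831.36 MPa
τ_max = K·τ₀ = 1.1273 × 831.36 = 937.21 MPa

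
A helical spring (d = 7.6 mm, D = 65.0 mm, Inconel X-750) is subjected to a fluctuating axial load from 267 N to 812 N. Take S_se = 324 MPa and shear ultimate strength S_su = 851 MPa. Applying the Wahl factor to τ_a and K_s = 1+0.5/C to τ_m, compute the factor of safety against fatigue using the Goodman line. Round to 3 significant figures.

C = D/d = 65.0/7.6 = 8.5526; K_W = (4C−1)/(4C−4)+0.615/C = 1.1712; K_s = 1+0.5/C = 1.0585
F_a = (F_max−F_min)/2 = 272.5 N; F_m = (F_max+F_min)/2 = 539.5 N
τ_a = K_W·8F_aD/(πd³) = 1.1712 × 102.75 = 120.34 MPa
τ_m = K_s·8F_mD/(πd³) = 1.0585 × 203.42 = 215.32 MPa
Goodman: 1/n_f = τ_a/S_se + τ_m/S_su = 120.34/324 + 215.32/851 = 0.37142 + 0.25302 = 0.62444
n_f = 1/0.62444 = 1.601

1.60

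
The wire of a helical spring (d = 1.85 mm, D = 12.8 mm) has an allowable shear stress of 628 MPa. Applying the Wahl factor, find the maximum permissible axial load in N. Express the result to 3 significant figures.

100 N

C = D/d = 12.8/1.85 = 6.9189
K_W = (4C−1)/(4C−4) + 0.615/C = 26.676/23.676 + 0.0889 = 1.2156
τ_max = K·8FD/(πd³) → F_max = τ_allow·πd³/(8DK)
F_max = 628·π·1.85³/(8·12.8·1.2156) = 12492/124.48 = 100.35 N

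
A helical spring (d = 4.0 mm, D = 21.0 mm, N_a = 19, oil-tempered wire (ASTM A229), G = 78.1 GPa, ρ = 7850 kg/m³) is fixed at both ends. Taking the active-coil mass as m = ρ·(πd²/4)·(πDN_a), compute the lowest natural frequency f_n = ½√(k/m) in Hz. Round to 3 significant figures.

k = Gd⁴/(8D³N_a) = (78.1×10³)(4.0⁴)/(8·21.0³·19) = 14.203 N/mm = 14203 N/m
Wire length L = πDN_a = π·21.0·19 = 1253.5 mm
m = ρ·(πd²/4)·L = 7850 × 12.566×10⁻⁶ m² × 1.2535 m = 0.12365 kg
f_n = ½√(k/m) = 0.5·√(14203/0.12365) = 0.5·√(1.1486e+05) = 169.46 Hz

169 Hz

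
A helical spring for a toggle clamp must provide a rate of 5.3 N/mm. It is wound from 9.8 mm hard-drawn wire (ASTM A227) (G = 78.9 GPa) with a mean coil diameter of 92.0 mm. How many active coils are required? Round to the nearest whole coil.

22

N_a = Gd⁴/(8D³k) = (78.9×10³ × 9.8⁴)/(8 × 92.0³ × 5.3)
    = 7.27748e+08 / 3.30164e+07 = 22.04 → 22 coils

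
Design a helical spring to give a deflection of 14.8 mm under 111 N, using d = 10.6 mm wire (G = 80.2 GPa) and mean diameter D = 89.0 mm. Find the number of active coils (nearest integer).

Required rate k = F/δ = 111/14.8 = 7.5 N/mm
N_a = Gd⁴/(8D³k) = (80.2×10³ × 10.6⁴)/(8 × 89.0³ × 7.5)
    = 1.01251e+09 / 4.22981e+07 = 23.94 → 24 coils

24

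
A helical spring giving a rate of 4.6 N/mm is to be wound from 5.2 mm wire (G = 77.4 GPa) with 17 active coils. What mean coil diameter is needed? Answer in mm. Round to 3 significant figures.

44.9 mm

D = (Gd⁴/(8N_a·k))^(1/3) = (77.4×10³·5.2⁴/(8·17·4.6))^(1/3)
  = (90460.2)^(1/3) = 44.8903 mm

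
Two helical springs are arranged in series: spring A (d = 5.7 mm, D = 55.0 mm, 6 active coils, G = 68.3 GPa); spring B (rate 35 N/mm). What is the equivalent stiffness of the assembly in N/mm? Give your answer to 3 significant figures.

k_A = Gd⁴/(8D³N_a) = (68.3×10³)(5.7⁴)/(8·55.0³·6) = 9.028 N/mm
Series: 1/k_eq = 1/9.028 + 1/35 = 0.13934; k_eq = 7.1768 N/mm

7.18 N/mm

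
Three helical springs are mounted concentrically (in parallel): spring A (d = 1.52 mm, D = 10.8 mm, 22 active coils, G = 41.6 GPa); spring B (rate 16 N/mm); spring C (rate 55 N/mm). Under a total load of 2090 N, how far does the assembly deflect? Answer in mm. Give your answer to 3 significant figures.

k_A = Gd⁴/(8D³N_a) = (41.6×10³)(1.52⁴)/(8·10.8³·22) = 1.0016 N/mm
Parallel: k_eq = 1.0016 + 16 + 55 = 72.002 N/mm
δ = F/k_eq = 2090/72.002 = 29.027 mm

29.0 mm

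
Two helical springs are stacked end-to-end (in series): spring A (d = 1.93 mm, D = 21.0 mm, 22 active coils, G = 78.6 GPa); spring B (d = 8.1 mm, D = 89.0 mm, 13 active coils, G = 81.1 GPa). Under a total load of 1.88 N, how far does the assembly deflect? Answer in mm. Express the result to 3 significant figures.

k_A = Gd⁴/(8D³N_a) = (78.6×10³)(1.93⁴)/(8·21.0³·22) = 0.66908 N/mm
k_B = Gd⁴/(8D³N_a) = (81.1×10³)(8.1⁴)/(8·89.0³·13) = 4.7617 N/mm
Series: 1/k_eq = 1/0.66908 + 1/4.7617 = 1.7046; k_eq = 0.58665 N/mm
δ = F/k_eq = 1.88/0.58665 = 3.2046 mm

3.20 mm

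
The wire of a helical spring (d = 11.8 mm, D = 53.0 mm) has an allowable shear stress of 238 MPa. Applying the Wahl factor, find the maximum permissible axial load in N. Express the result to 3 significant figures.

2140 N

C = D/d = 53.0/11.8 = 4.4915
K_W = (4C−1)/(4C−4) + 0.615/C = 16.966/13.966 + 0.1369 = 1.3517
τ_max = K·8FD/(πd³) → F_max = τ_allow·πd³/(8DK)
F_max = 238·π·11.8³/(8·53.0·1.3517) = 1.2285e+06/573.13 = 2143.5 N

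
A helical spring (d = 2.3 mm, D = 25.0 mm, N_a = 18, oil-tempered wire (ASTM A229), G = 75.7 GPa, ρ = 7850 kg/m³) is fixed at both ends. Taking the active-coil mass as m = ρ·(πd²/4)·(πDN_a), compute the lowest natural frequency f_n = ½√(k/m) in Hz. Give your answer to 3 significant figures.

k = Gd⁴/(8D³N_a) = (75.7×10³)(2.3⁴)/(8·25.0³·18) = 0.94151 N/mm = 941.51 N/m
Wire length L = πDN_a = π·25.0·18 = 1413.7 mm
m = ρ·(πd²/4)·L = 7850 × 4.1548×10⁻⁶ m² × 1.4137 m = 0.046108 kg
f_n = ½√(k/m) = 0.5·√(941.51/0.046108) = 0.5·√(20420) = 71.449 Hz

71.4 Hz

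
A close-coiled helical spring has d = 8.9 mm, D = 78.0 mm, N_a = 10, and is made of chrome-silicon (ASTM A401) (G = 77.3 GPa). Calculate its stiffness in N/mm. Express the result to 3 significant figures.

k = Gd⁴/(8D³N_a) = (77.3×10³ × 8.9⁴) / (8 × 78.0³ × 10)
  = 4.84998e+08 / 3.79642e+07 = 12.775 N/mm

12.8 N/mm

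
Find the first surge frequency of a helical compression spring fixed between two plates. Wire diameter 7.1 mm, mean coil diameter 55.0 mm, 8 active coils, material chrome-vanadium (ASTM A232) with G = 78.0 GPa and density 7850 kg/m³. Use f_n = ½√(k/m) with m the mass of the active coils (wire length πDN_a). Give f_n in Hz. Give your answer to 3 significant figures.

k = Gd⁴/(8D³N_a) = (78.0×10³)(7.1⁴)/(8·55.0³·8) = 18.615 N/mm = 18615 N/m
Wire length L = πDN_a = π·55.0·8 = 1382.3 mm
m = ρ·(πd²/4)·L = 7850 × 39.592×10⁻⁶ m² × 1.3823 m = 0.42961 kg
f_n = ½√(k/m) = 0.5·√(18615/0.42961) = 0.5·√(43329) = 104.08 Hz

104 Hz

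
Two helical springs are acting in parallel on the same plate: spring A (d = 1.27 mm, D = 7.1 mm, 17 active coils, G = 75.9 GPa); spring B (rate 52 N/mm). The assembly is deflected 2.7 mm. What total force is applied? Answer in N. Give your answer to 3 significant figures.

151 N

k_A = Gd⁴/(8D³N_a) = (75.9×10³)(1.27⁴)/(8·7.1³·17) = 4.0564 N/mm
Parallel: k_eq = 4.0564 + 52 = 56.056 N/mm
F = k_eq·δ = 56.056·2.7 = 151.35 N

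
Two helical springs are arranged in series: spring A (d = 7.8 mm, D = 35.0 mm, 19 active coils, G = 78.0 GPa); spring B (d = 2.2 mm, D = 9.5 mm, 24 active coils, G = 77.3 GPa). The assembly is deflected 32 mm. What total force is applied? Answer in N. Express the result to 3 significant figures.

282 N

k_A = Gd⁴/(8D³N_a) = (78.0×10³)(7.8⁴)/(8·35.0³·19) = 44.302 N/mm
k_B = Gd⁴/(8D³N_a) = (77.3×10³)(2.2⁴)/(8·9.5³·24) = 11 N/mm
Series: 1/k_eq = 1/44.302 + 1/11 = 0.11348; k_eq = 8.8121 N/mm
F = k_eq·δ = 8.8121·32 = 281.99 N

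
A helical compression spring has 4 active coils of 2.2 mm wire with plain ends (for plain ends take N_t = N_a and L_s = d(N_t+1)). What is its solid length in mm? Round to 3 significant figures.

plain ends: N_t = N_a = 4
L_s = d·(N_t+1) = 2.2 × 5 = 11 mm

11.0 mm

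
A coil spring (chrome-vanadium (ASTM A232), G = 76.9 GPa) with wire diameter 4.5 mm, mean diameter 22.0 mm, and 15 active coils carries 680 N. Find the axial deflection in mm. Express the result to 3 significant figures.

k = Gd⁴/(8D³N_a) = (76.9×10³)(4.5⁴)/(8·22.0³·15) = 24.679 N/mm
δ = F/k = 680 / 24.679 = 27.554 mm

27.6 mm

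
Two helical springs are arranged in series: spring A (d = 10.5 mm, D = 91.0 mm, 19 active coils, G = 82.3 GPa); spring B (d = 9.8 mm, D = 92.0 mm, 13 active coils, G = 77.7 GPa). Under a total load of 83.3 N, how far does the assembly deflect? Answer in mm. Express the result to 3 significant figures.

k_A = Gd⁴/(8D³N_a) = (82.3×10³)(10.5⁴)/(8·91.0³·19) = 8.7335 N/mm
k_B = Gd⁴/(8D³N_a) = (77.7×10³)(9.8⁴)/(8·92.0³·13) = 8.8497 N/mm
Series: 1/k_eq = 1/8.7335 + 1/8.8497 = 0.2275; k_eq = 4.3956 N/mm
δ = F/k_eq = 83.3/4.3956 = 18.951 mm

19.0 mm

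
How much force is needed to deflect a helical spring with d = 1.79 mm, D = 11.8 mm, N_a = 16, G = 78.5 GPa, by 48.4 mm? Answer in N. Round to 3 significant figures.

k = Gd⁴/(8D³N_a) = (78.5×10³)(1.79⁴)/(8·11.8³·16) = 3.832 N/mm
F = k·δ = 3.832 × 48.4 = 185.47 N

185 N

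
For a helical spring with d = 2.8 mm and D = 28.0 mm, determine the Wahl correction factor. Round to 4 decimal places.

1.1448

C = D/d = 28.0/2.8 = 10.0000
K_W = (4C−1)/(4C−4) + 0.615/C = 39.000/36.000 + 0.0615 = 1.1448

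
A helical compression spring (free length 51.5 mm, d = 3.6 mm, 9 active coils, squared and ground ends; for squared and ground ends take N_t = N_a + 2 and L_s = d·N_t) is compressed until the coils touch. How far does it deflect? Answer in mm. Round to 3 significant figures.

11.9 mm

N_t = 11; L_s = 3.6·11 = 39.6 mm
δ_solid = L₀ − L_s = 51.5 − 39.6 = 11.9 mm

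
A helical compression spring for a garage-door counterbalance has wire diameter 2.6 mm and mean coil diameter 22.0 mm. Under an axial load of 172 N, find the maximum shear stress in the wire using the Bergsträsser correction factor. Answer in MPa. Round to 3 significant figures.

637 MPa

Spring index C = D/d = 22.0/2.6 = 8.4615
K_B = (4C+2)/(4C−3) = 35.846/30.846 = 1.1621
τ₀ = 8FD/(πd³) = 8·172·22.0/(π·2.6³) = 30272/55.217 = 548.24 MPa
τ_max = K·τ₀ = 1.1621 × 548.24 = 637.11 MPa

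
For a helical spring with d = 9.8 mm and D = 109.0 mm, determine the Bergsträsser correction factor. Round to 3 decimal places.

C = D/d = 109.0/9.8 = 11.1224
K_B = (4C+2)/(4C−3) = 46.490/41.490 = 1.1205

1.121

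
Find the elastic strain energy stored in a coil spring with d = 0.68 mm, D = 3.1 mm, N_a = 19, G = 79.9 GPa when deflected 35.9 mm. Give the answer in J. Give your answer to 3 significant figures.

2.43 J

k = Gd⁴/(8D³N_a) = (79.9×10³)(0.68⁴)/(8·3.1³·19) = 3.7727 N/mm
U = ½kδ² = 0.5 × 3.7727 × 35.9² = 2431.2 N·mm = 2.4312 J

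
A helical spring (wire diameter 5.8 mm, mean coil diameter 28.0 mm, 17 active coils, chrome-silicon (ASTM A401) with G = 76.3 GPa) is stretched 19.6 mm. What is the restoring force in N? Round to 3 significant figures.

567 N

k = Gd⁴/(8D³N_a) = (76.3×10³)(5.8⁴)/(8·28.0³·17) = 28.922 N/mm
F = k·δ = 28.922 × 19.6 = 566.86 N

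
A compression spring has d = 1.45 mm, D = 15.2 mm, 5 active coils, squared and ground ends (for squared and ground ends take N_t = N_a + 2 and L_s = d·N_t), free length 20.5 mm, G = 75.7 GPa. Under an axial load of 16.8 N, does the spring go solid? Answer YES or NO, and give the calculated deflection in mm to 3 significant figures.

NO, δ = 7.05 mm

k = Gd⁴/(8D³N_a) = (75.7×10³)(1.45⁴)/(8·15.2³·5) = 2.3822 N/mm
N_t = 7; L_s = 1.45·7 = 10.15 mm; δ_solid = L₀ − L_s = 20.5 − 10.15 = 10.35 mm
δ = F/k = 16.8/2.3822 = 7.0523 mm
δ < δ_solid → spring does not go solid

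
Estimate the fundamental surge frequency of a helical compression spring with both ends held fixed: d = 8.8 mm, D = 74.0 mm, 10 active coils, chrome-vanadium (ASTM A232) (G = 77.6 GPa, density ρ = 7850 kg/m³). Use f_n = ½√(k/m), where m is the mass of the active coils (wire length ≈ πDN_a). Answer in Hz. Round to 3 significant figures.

k = Gd⁴/(8D³N_a) = (77.6×10³)(8.8⁴)/(8·74.0³·10) = 14.355 N/mm = 14355 N/m
Wire length L = πDN_a = π·74.0·10 = 2324.8 mm
m = ρ·(πd²/4)·L = 7850 × 60.821×10⁻⁶ m² × 2.3248 m = 1.11 kg
f_n = ½√(k/m) = 0.5·√(14355/1.11) = 0.5·√(12933) = 56.862 Hz

56.9 Hz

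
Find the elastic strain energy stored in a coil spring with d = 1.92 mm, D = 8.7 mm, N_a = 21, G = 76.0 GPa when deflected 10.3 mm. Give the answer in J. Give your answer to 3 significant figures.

0.495 J

k = Gd⁴/(8D³N_a) = (76.0×10³)(1.92⁴)/(8·8.7³·21) = 9.3358 N/mm
U = ½kδ² = 0.5 × 9.3358 × 10.3² = 495.22 N·mm = 0.49522 J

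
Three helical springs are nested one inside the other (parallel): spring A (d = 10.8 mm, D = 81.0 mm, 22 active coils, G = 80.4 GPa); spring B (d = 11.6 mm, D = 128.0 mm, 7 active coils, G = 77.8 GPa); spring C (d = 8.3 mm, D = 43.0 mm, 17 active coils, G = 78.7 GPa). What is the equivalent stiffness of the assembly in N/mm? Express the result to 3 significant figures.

58.2 N/mm

k_A = Gd⁴/(8D³N_a) = (80.4×10³)(10.8⁴)/(8·81.0³·22) = 11.695 N/mm
k_B = Gd⁴/(8D³N_a) = (77.8×10³)(11.6⁴)/(8·128.0³·7) = 11.995 N/mm
k_C = Gd⁴/(8D³N_a) = (78.7×10³)(8.3⁴)/(8·43.0³·17) = 34.542 N/mm
Parallel: k_eq = 11.695 + 11.995 + 34.542 = 58.231 N/mm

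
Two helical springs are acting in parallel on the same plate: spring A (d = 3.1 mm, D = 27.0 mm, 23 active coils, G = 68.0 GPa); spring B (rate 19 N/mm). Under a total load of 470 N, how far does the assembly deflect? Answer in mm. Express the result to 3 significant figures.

22.7 mm

k_A = Gd⁴/(8D³N_a) = (68.0×10³)(3.1⁴)/(8·27.0³·23) = 1.734 N/mm
Parallel: k_eq = 1.734 + 19 = 20.734 N/mm
δ = F/k_eq = 470/20.734 = 22.668 mm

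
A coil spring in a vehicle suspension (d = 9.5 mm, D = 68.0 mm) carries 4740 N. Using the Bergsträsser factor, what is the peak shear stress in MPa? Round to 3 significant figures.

Spring index C = D/d = 68.0/9.5 = 7.1579
K_B = (4C+2)/(4C−3) = 30.632/25.632 = 1.1951
τ₀ = 8FD/(πd³) = 8·4740·68.0/(π·9.5³) = 2.57856e+06/2693.5 = 957.32 MPa
τ_max = K·τ₀ = 1.1951 × 957.32 = 1144.1 MPa

1140 MPa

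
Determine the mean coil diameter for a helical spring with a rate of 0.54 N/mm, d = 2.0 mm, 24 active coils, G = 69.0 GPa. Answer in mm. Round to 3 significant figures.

D = (Gd⁴/(8N_a·k))^(1/3) = (69.0×10³·2.0⁴/(8·24·0.54))^(1/3)
  = (10648.1)^(1/3) = 22.0001 mm

22.0 mm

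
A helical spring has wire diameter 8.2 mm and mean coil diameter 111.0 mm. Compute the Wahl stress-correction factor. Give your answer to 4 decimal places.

1.1053

C = D/d = 111.0/8.2 = 13.5366
K_W = (4C−1)/(4C−4) + 0.615/C = 53.146/50.146 + 0.0454 = 1.1053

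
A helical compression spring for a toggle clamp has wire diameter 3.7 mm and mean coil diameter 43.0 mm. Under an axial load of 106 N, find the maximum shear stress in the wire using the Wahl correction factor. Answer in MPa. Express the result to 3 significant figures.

Spring index C = D/d = 43.0/3.7 = 11.6216
K_W = (4C−1)/(4C−4) + 0.615/C = 45.486/42.486 + 0.0529 = 1.1235
τ₀ = 8FD/(πd³) = 8·106·43.0/(π·3.7³) = 36464/159.13 = 229.14 MPa
τ_max = K·τ₀ = 1.1235 × 229.14 = 257.45 MPa

257 MPa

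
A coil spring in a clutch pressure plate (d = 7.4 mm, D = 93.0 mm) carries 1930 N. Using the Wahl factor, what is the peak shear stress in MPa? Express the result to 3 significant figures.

Spring index C = D/d = 93.0/7.4 = 12.5676
K_W = (4C−1)/(4C−4) + 0.615/C = 49.270/46.270 + 0.0489 = 1.1138
τ₀ = 8FD/(πd³) = 8·1930·93.0/(π·7.4³) = 1.43592e+06/1273 = 1127.9 MPa
τ_max = K·τ₀ = 1.1138 × 1127.9 = 1256.3 MPa

1260 MPa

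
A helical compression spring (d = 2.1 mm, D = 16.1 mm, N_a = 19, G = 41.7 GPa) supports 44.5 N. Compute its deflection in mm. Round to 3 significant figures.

34.8 mm

k = Gd⁴/(8D³N_a) = (41.7×10³)(2.1⁴)/(8·16.1³·19) = 1.2785 N/mm
δ = F/k = 44.5 / 1.2785 = 34.807 mm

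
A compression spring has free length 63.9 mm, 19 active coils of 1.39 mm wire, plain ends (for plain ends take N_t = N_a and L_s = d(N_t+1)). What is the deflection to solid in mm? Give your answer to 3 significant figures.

N_t = 19; L_s = 1.39·20 = 27.8 mm
δ_solid = L₀ − L_s = 63.9 − 27.8 = 36.1 mm

36.1 mm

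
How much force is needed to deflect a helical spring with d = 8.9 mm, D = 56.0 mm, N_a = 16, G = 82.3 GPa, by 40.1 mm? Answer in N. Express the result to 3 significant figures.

k = Gd⁴/(8D³N_a) = (82.3×10³)(8.9⁴)/(8·56.0³·16) = 22.971 N/mm
F = k·δ = 22.971 × 40.1 = 921.15 N

921 N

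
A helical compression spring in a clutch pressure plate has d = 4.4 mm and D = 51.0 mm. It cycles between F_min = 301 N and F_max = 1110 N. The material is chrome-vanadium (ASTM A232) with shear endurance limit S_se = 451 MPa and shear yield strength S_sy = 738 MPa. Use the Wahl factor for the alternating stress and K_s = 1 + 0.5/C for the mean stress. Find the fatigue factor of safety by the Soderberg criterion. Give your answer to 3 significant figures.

C = D/d = 51.0/4.4 = 11.5909; K_W = (4C−1)/(4C−4)+0.615/C = 1.1239; K_s = 1+0.5/C = 1.0431
F_a = (F_max−F_min)/2 = 404.5 N; F_m = (F_max+F_min)/2 = 705.5 N
τ_a = K_W·8F_aD/(πd³) = 1.1239 × 616.7 = 693.09 MPa
τ_m = K_s·8F_mD/(πd³) = 1.0431 × 1075.6 = 1122 MPa
Soderberg: 1/n_f = τ_a/S_se + τ_m/S_sy = 693.09/451 + 1122/738 = 1.53678 + 1.52032 = 3.0571
n_f = 1/3.0571 = 0.3271

0.327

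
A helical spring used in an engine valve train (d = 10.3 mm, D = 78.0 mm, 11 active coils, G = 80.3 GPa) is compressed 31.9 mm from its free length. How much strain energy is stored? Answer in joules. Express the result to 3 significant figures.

11.0 J

k = Gd⁴/(8D³N_a) = (80.3×10³)(10.3⁴)/(8·78.0³·11) = 21.642 N/mm
U = ½kδ² = 0.5 × 21.642 × 31.9² = 11012 N·mm = 11.012 J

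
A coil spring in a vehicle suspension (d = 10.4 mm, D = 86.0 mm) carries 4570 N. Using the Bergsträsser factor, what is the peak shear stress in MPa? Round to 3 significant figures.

1040 MPa

Spring index C = D/d = 86.0/10.4 = 8.2692
K_B = (4C+2)/(4C−3) = 35.077/30.077 = 1.1662
τ₀ = 8FD/(πd³) = 8·4570·86.0/(π·10.4³) = 3.14416e+06/3533.9 = 889.72 MPa
τ_max = K·τ₀ = 1.1662 × 889.72 = 1037.6 MPa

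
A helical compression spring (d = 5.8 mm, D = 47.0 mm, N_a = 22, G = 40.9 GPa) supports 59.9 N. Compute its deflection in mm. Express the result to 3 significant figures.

k = Gd⁴/(8D³N_a) = (40.9×10³)(5.8⁴)/(8·47.0³·22) = 2.533 N/mm
δ = F/k = 59.9 / 2.533 = 23.648 mm

23.6 mm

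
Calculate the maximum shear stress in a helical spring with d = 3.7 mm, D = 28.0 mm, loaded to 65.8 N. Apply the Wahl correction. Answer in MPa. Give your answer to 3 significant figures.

Spring index C = D/d = 28.0/3.7 = 7.5676
K_W = (4C−1)/(4C−4) + 0.615/C = 29.270/26.270 + 0.0813 = 1.1955
τ₀ = 8FD/(πd³) = 8·65.8·28.0/(π·3.7³) = 14739.2/159.13 = 92.623 MPa
τ_max = K·τ₀ = 1.1955 × 92.623 = 110.73 MPa

111 MPa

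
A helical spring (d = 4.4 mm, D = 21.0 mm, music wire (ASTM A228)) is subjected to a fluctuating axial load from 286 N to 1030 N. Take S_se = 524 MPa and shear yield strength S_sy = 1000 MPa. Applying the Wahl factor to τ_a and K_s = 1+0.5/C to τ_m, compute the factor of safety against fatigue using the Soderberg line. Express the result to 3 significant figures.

0.954

C = D/d = 21.0/4.4 = 4.7727; K_W = (4C−1)/(4C−4)+0.615/C = 1.3277; K_s = 1+0.5/C = 1.1048
F_a = (F_max−F_min)/2 = 372 N; F_m = (F_max+F_min)/2 = 658 N
τ_a = K_W·8F_aD/(πd³) = 1.3277 × 233.53 = 310.05 MPa
τ_m = K_s·8F_mD/(πd³) = 1.1048 × 413.07 = 456.35 MPa
Soderberg: 1/n_f = τ_a/S_se + τ_m/S_sy = 310.05/524 + 456.35/1000 = 0.59169 + 0.45635 = 1.048
n_f = 1/1.048 = 0.9542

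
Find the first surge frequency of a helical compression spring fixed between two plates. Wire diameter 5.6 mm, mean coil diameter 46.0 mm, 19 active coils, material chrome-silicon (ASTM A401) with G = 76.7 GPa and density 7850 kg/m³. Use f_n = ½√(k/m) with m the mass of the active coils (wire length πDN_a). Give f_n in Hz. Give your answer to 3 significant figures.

k = Gd⁴/(8D³N_a) = (76.7×10³)(5.6⁴)/(8·46.0³·19) = 5.0984 N/mm = 5098.4 N/m
Wire length L = πDN_a = π·46.0·19 = 2745.8 mm
m = ρ·(πd²/4)·L = 7850 × 24.63×10⁻⁶ m² × 2.7458 m = 0.53088 kg
f_n = ½√(k/m) = 0.5·√(5098.4/0.53088) = 0.5·√(9603.6) = 48.999 Hz

49.0 Hz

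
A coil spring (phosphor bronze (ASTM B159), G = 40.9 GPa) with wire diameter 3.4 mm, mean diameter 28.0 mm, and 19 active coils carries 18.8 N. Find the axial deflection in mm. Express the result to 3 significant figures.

k = Gd⁴/(8D³N_a) = (40.9×10³)(3.4⁴)/(8·28.0³·19) = 1.638 N/mm
δ = F/k = 18.8 / 1.638 = 11.477 mm

11.5 mm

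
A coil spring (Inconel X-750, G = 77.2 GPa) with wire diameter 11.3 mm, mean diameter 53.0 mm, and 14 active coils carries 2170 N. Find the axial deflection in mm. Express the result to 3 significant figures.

k = Gd⁴/(8D³N_a) = (77.2×10³)(11.3⁴)/(8·53.0³·14) = 75.489 N/mm
δ = F/k = 2170 / 75.489 = 28.746 mm

28.7 mm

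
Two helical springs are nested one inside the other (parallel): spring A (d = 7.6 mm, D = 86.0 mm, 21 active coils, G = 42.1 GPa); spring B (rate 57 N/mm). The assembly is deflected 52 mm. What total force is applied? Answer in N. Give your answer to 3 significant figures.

3030 N

k_A = Gd⁴/(8D³N_a) = (42.1×10³)(7.6⁴)/(8·86.0³·21) = 1.3144 N/mm
Parallel: k_eq = 1.3144 + 57 = 58.314 N/mm
F = k_eq·δ = 58.314·52 = 3032.3 N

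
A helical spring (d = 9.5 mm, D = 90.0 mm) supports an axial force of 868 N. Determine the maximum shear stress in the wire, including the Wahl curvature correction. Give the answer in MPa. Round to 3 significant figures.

Spring index C = D/d = 90.0/9.5 = 9.4737
K_W = (4C−1)/(4C−4) + 0.615/C = 36.895/33.895 + 0.0649 = 1.1534
τ₀ = 8FD/(πd³) = 8·868·90.0/(π·9.5³) = 624960/2693.5 = 232.02 MPa
τ_max = K·τ₀ = 1.1534 × 232.02 = 267.62 MPa

268 MPa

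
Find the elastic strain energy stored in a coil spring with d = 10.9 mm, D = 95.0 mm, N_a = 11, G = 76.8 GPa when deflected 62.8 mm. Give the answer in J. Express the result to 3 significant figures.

28.3 J

k = Gd⁴/(8D³N_a) = (76.8×10³)(10.9⁴)/(8·95.0³·11) = 14.369 N/mm
U = ½kδ² = 0.5 × 14.369 × 62.8² = 28334 N·mm = 28.334 J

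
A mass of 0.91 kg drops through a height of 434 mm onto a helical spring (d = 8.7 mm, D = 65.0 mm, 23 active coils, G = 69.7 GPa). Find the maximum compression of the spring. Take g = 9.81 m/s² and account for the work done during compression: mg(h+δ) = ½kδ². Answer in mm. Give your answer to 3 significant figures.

k = Gd⁴/(8D³N_a) = (69.7×10³)(8.7⁴)/(8·65.0³·23) = 7.9023 N/mm
W = mg = 0.91 × 9.81 = 8.9271 N
½kδ² − Wδ − Wh = 0 → δ = (W + √(W² + 2kWh))/k
δ = (8.9271 + √(79.693 + 61232.5))/7.9023 = (8.9271 + 247.61)/7.9023 = 32.464 mm

32.5 mm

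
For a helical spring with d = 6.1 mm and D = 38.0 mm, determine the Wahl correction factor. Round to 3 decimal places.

C = D/d = 38.0/6.1 = 6.2295
K_W = (4C−1)/(4C−4) + 0.615/C = 23.918/20.918 + 0.0987 = 1.2421

1.242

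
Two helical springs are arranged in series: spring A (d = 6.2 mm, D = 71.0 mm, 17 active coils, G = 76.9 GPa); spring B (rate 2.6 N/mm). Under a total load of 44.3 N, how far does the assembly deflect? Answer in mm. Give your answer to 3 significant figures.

k_A = Gd⁴/(8D³N_a) = (76.9×10³)(6.2⁴)/(8·71.0³·17) = 2.3344 N/mm
Series: 1/k_eq = 1/2.3344 + 1/2.6 = 0.81299; k_eq = 1.23 N/mm
δ = F/k_eq = 44.3/1.23 = 36.015 mm

36.0 mm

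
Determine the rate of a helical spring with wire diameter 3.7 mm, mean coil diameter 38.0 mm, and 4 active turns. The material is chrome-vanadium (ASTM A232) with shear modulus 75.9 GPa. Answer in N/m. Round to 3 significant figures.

k = Gd⁴/(8D³N_a) = (75.9×10³ × 3.7⁴) / (8 × 38.0³ × 4)
  = 1.42249e+07 / 1.7559e+06 = 8.1012 N/mm = 8101.2 N/m

8100 N/m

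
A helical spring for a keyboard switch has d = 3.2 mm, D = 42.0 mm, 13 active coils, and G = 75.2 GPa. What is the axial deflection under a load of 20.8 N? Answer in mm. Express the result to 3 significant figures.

20.3 mm

k = Gd⁴/(8D³N_a) = (75.2×10³)(3.2⁴)/(8·42.0³·13) = 1.0234 N/mm
δ = F/k = 20.8 / 1.0234 = 20.325 mm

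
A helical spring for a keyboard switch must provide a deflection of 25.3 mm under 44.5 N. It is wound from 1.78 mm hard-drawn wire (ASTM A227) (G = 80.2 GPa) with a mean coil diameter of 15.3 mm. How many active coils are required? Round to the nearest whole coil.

Required rate k = F/δ = 44.5/25.3 = 1.7589 N/mm
N_a = Gd⁴/(8D³k) = (80.2×10³ × 1.78⁴)/(8 × 15.3³ × 1.7589)
    = 805108 / 50396.9 = 15.98 → 16 coils

16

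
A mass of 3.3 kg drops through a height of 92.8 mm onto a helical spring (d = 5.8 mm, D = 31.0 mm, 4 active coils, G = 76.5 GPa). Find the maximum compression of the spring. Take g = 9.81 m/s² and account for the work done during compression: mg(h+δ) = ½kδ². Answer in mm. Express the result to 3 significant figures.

8.50 mm

k = Gd⁴/(8D³N_a) = (76.5×10³)(5.8⁴)/(8·31.0³·4) = 90.811 N/mm
W = mg = 3.3 × 9.81 = 32.373 N
½kδ² − Wδ − Wh = 0 → δ = (W + √(W² + 2kWh))/k
δ = (32.373 + √(1048 + 545631))/90.811 = (32.373 + 739.38)/90.811 = 8.4984 mm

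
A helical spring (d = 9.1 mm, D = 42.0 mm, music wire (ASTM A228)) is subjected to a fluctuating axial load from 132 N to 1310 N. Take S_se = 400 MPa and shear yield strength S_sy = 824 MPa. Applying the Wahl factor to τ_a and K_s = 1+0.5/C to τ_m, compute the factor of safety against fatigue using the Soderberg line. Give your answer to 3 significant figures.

2.39

C = D/d = 42.0/9.1 = 4.6154; K_W = (4C−1)/(4C−4)+0.615/C = 1.3407; K_s = 1+0.5/C = 1.1083
F_a = (F_max−F_min)/2 = 589 N; F_m = (F_max+F_min)/2 = 721 N
τ_a = K_W·8F_aD/(πd³) = 1.3407 × 83.595 = 112.08 MPa
τ_m = K_s·8F_mD/(πd³) = 1.1083 × 102.33 = 113.42 MPa
Soderberg: 1/n_f = τ_a/S_se + τ_m/S_sy = 112.08/400 + 113.42/824 = 0.28019 + 0.13764 = 0.41783
n_f = 1/0.41783 = 2.393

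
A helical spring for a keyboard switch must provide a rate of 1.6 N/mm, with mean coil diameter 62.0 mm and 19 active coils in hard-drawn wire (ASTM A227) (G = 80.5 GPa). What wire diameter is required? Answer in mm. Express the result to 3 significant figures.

d = (8D³N_a·k / G)^(1/4) = (8·62.0³·19·1.6 / (80.5×10³))^0.25
  = (720.02)^0.25 = 5.1801 mm

5.18 mm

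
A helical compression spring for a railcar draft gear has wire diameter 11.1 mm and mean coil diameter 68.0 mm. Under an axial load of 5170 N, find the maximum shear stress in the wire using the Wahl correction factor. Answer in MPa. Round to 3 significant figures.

816 MPa

Spring index C = D/d = 68.0/11.1 = 6.1261
K_W = (4C−1)/(4C−4) + 0.615/C = 23.505/20.505 + 0.1004 = 1.2467
τ₀ = 8FD/(πd³) = 8·5170·68.0/(π·11.1³) = 2.81248e+06/4296.5 = 654.59 MPa
τ_max = K·τ₀ = 1.2467 × 654.59 = 816.08 MPa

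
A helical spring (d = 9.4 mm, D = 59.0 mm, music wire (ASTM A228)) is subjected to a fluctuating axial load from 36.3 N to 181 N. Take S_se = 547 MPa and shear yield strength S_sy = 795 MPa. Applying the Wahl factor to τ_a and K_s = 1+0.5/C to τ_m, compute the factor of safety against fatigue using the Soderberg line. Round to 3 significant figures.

C = D/d = 59.0/9.4 = 6.2766; K_W = (4C−1)/(4C−4)+0.615/C = 1.2401; K_s = 1+0.5/C = 1.0797
F_a = (F_max−F_min)/2 = 72.35 N; F_m = (F_max+F_min)/2 = 108.65 N
τ_a = K_W·8F_aD/(πd³) = 1.2401 × 13.087 = 16.23 MPa
τ_m = K_s·8F_mD/(πd³) = 1.0797 × 19.653 = 21.219 MPa
Soderberg: 1/n_f = τ_a/S_se + τ_m/S_sy = 16.23/547 + 21.219/795 = 0.02967 + 0.02669 = 0.056361
n_f = 1/0.056361 = 17.74

17.7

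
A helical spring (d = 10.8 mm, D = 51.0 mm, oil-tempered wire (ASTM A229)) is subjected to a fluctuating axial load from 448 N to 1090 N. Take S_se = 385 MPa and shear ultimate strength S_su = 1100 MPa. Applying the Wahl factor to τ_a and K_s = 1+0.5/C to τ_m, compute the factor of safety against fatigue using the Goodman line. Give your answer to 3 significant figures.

5.15

C = D/d = 51.0/10.8 = 4.7222; K_W = (4C−1)/(4C−4)+0.615/C = 1.3317; K_s = 1+0.5/C = 1.1059
F_a = (F_max−F_min)/2 = 321 N; F_m = (F_max+F_min)/2 = 769 N
τ_a = K_W·8F_aD/(πd³) = 1.3317 × 33.094 = 44.072 MPa
τ_m = K_s·8F_mD/(πd³) = 1.1059 × 79.28 = 87.675 MPa
Goodman: 1/n_f = τ_a/S_se + τ_m/S_su = 44.072/385 + 87.675/1100 = 0.11447 + 0.07970 = 0.19418
n_f = 1/0.19418 = 5.15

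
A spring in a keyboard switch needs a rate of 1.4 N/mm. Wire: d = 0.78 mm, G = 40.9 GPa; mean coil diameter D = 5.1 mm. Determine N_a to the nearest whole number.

N_a = Gd⁴/(8D³k) = (40.9×10³ × 0.78⁴)/(8 × 5.1³ × 1.4)
    = 15139.2 / 1485.69 = 10.19 → 10 coils

10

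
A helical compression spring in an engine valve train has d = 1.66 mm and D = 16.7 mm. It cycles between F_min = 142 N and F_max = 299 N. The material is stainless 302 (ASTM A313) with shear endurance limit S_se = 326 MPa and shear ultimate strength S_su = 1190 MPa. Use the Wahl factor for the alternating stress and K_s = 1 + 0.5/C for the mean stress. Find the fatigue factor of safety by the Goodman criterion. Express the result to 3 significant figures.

0.229

C = D/d = 16.7/1.66 = 10.0602; K_W = (4C−1)/(4C−4)+0.615/C = 1.1439; K_s = 1+0.5/C = 1.0497
F_a = (F_max−F_min)/2 = 78.5 N; F_m = (F_max+F_min)/2 = 220.5 N
τ_a = K_W·8F_aD/(πd³) = 1.1439 × 729.8 = 834.82 MPa
τ_m = K_s·8F_mD/(πd³) = 1.0497 × 2049.9 = 2151.8 MPa
Goodman: 1/n_f = τ_a/S_se + τ_m/S_su = 834.82/326 + 2151.8/1190 = 2.56081 + 1.80825 = 4.3691
n_f = 1/4.3691 = 0.2289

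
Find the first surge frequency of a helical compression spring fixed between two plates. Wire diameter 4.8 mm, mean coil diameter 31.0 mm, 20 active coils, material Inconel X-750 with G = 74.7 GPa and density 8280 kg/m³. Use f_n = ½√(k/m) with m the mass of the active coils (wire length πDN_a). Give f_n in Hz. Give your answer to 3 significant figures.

84.4 Hz

k = Gd⁴/(8D³N_a) = (74.7×10³)(4.8⁴)/(8·31.0³·20) = 8.3192 N/mm = 8319.2 N/m
Wire length L = πDN_a = π·31.0·20 = 1947.8 mm
m = ρ·(πd²/4)·L = 8280 × 18.096×10⁻⁶ m² × 1.9478 m = 0.29184 kg
f_n = ½√(k/m) = 0.5·√(8319.2/0.29184) = 0.5·√(28506) = 84.419 Hz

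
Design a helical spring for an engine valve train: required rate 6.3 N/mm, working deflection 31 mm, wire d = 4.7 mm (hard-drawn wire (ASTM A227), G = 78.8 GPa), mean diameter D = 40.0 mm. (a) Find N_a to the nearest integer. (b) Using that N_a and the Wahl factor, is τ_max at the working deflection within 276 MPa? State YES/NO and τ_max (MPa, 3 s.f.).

(a) 12 coils; (b) YES, τ_max = 223 MPa

N_a = Gd⁴/(8D³k) = (78.8×10³)(4.7⁴)/(8·40.0³·6.3) = 11.92 → N_a = 12
Actual rate k = Gd⁴/(8D³·12) = 6.2584 N/mm
Working load F = kδ = 6.2584·31 = 194.01 N
C = 40.0/4.7 = 8.5106; K_W = (4C−1)/(4C−4)+0.615/C = 1.1721
τ_max = K_W·8FD/(πd³) = 1.1721·190.34 = 223.1 MPa
τ_max ≤ 276 MPa → acceptable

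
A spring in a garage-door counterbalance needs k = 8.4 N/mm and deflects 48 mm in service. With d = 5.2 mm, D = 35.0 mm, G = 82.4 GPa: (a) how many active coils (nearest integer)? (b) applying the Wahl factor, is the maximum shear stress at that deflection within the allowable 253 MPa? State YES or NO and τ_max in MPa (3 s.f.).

(a) 21 coils; (b) NO, τ_max = 311 MPa

N_a = Gd⁴/(8D³k) = (82.4×10³)(5.2⁴)/(8·35.0³·8.4) = 20.91 → N_a = 21
Actual rate k = Gd⁴/(8D³·21) = 8.3643 N/mm
Working load F = kδ = 8.3643·48 = 401.48 N
C = 35.0/5.2 = 6.7308; K_W = (4C−1)/(4C−4)+0.615/C = 1.2222
τ_max = K_W·8FD/(πd³) = 1.2222·254.49 = 311.05 MPa
τ_max > 253 MPa → exceeds allowable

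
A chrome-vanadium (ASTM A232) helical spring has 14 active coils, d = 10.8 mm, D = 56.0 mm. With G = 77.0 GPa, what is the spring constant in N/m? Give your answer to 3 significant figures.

53300 N/m

k = Gd⁴/(8D³N_a) = (77.0×10³ × 10.8⁴) / (8 × 56.0³ × 14)
  = 1.04758e+09 / 1.9669e+07 = 53.26 N/mm = 53260 N/m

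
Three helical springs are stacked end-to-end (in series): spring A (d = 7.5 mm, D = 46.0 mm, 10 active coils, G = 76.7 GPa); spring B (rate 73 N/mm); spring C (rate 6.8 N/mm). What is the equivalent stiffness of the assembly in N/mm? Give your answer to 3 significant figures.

5.19 N/mm

k_A = Gd⁴/(8D³N_a) = (76.7×10³)(7.5⁴)/(8·46.0³·10) = 31.166 N/mm
Series: 1/k_eq = 1/31.166 + 1/73 + 1/6.8 = 0.19284; k_eq = 5.1855 N/mm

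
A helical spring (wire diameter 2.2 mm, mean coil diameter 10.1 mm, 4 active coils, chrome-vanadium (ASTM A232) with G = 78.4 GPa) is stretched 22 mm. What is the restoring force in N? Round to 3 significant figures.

k = Gd⁴/(8D³N_a) = (78.4×10³)(2.2⁴)/(8·10.1³·4) = 55.705 N/mm
F = k·δ = 55.705 × 22 = 1225.5 N

1230 N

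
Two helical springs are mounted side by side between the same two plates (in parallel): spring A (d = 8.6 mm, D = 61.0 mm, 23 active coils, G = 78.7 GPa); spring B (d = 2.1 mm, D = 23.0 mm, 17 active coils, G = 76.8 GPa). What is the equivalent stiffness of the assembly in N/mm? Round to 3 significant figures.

k_A = Gd⁴/(8D³N_a) = (78.7×10³)(8.6⁴)/(8·61.0³·23) = 10.308 N/mm
k_B = Gd⁴/(8D³N_a) = (76.8×10³)(2.1⁴)/(8·23.0³·17) = 0.90264 N/mm
Parallel: k_eq = 10.308 + 0.90264 = 11.21 N/mm

11.2 N/mm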